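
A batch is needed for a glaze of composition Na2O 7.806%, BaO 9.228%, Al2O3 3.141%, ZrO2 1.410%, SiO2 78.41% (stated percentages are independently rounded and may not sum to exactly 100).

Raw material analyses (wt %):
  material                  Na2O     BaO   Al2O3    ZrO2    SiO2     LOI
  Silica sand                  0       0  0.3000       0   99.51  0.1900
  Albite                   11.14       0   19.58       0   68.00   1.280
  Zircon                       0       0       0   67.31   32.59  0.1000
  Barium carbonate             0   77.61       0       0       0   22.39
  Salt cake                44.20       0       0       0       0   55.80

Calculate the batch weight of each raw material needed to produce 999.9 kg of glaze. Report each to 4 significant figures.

Intermediates are shown with 4-significant-figure rounding on the page — each numeric step keeps full float precision at each step; each reported value takes just one rounding; all derived quantities (the yield, LOI, totals, net glass mass, the five compositions) are recomputed from the weighed amounts on 999.9 kg of glass in full precision precisely as stated by question or answer.
Target masses of each oxide per 999.9 kg glaze:
  Na2O: 7.806% × 999.9 = 78.05 kg
  BaO: 9.228% × 999.9 = 92.27 kg
  Al2O3: 3.141% × 999.9 = 31.41 kg
  ZrO2: 1.410% × 999.9 = 14.10 kg
  SiO2: 78.41% × 999.9 = 784.0 kg
Mass-balance tally per oxide on the weights just shown, at the basis given (each sum matches its target mass given rounding of the digits):
  Na2O: 150.0·0.1114 + 138.8·0.4420 = 78.06 kg (target 78.05 kg)
  BaO: 118.9·0.7761 = 92.28 kg (target 92.27 kg)
  Al2O3: 678.5·0.003000 + 150.0·0.1958 = 31.41 kg (target 31.41 kg)
  ZrO2: 20.95·0.6731 = 14.10 kg (target 14.10 kg)
  SiO2: 678.5·0.9951 + 150.0·0.6800 + 20.95·0.3259 = 784.0 kg (target 784.0 kg)
Mass balance on the glass: batch total minus LOI = 999.8 kg (per-oxide target masses sum to 999.9 kg; versus the stated basis of 999.9 kg — any gap is answer rounding).
Whole-batch sum: Σ batch = 1107 kg; Σ batch·LOI gives LOI loss = 107.3 kg; yield: glass divided by total = 90.31%.

Batch per 999.9 kg glaze:
  Silica sand: 678.5 kg
  Albite: 150.0 kg
  Zircon: 20.95 kg
  Barium carbonate: 118.9 kg
  Salt cake: 138.8 kg
Total batch = 1107 kg; LOI loss = 107.3 kg; yield = 90.31%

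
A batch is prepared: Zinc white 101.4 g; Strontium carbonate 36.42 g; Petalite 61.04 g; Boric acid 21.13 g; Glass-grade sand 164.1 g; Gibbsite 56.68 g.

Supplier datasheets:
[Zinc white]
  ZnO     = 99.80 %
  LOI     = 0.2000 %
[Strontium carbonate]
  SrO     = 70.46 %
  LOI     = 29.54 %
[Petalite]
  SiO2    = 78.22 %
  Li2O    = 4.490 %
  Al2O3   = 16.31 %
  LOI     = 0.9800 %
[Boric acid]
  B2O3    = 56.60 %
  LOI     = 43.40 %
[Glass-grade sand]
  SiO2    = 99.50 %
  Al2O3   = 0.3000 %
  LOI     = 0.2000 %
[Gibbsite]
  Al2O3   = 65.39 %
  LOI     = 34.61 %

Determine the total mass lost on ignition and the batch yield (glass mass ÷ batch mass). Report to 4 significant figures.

LOI loss = 40.68 g; glass = 400.1 g; yield = 90.77%

All internal work maintains exact precision through every step. Values along the way appear, with 4-significant-digit rounding, across the worked steps. Every reported value undergoes a single rounding; derived quantities, including yield, LOI, the six compositions, the totals, glass mass, are re-derived using the weight values per 400.1 g of glass at full precision as set out in the question or the answer.
Per-material ignition loss:
  Zinc white: 101.4 × 0.002000 = 0.2028 g
  Strontium carbonate: 36.42 × 0.2954 = 10.76 g
  Petalite: 61.04 × 0.009800 = 0.5982 g
  Boric acid: 21.13 × 0.4340 = 9.170 g
  Glass-grade sand: 164.1 × 0.002000 = 0.3282 g
  Gibbsite: 56.68 × 0.3461 = 19.62 g
Total LOI = 40.68 g
Glass = batch − LOI = 440.8 − 40.68 = 400.1 g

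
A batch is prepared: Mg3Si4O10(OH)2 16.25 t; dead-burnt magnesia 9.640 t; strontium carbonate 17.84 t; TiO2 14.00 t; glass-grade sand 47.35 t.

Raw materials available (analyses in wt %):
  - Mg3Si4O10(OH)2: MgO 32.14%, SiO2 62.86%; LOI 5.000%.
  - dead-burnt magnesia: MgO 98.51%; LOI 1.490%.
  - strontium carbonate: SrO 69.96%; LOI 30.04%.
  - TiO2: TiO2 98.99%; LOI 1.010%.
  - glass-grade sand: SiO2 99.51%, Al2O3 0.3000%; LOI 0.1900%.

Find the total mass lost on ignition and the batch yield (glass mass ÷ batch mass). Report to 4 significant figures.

LOI loss = 6.547 t; glass = 98.53 t; yield = 93.77%

The whole derivation holds exact precision all the way through; intermediates are displayed rounded off to 4 significant figures when written out — a single rounding produces every reported value; all derived quantities, including LOI, glass mass, the five compositions, yield, totals, are rebuilt starting from the weights per 98.53 t of glass in full float precision as written in either problem or answer.
Ignition loss by material:
  Mg3Si4O10(OH)2: 16.25 × 0.05000 = 0.8125 t
  dead-burnt magnesia: 9.640 × 0.01490 = 0.1436 t
  strontium carbonate: 17.84 × 0.3004 = 5.359 t
  TiO2: 14.00 × 0.01010 = 0.1414 t
  glass-grade sand: 47.35 × 0.001900 = 0.08997 t
Total LOI = 6.547 t
Glass = batch − LOI = 105.1 − 6.547 = 98.53 t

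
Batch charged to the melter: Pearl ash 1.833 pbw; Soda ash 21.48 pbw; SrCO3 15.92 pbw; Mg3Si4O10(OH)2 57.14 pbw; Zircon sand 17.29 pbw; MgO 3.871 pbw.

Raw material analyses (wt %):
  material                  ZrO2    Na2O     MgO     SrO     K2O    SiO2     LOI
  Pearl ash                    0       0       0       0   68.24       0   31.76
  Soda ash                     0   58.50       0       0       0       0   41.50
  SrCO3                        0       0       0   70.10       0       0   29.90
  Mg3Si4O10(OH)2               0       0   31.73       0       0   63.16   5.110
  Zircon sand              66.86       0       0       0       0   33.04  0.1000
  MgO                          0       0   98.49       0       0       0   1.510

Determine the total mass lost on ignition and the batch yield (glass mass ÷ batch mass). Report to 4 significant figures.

LOI loss = 17.25 pbw; glass = 100.3 pbw; yield = 85.32%

In-progress results appear, rounded to 4 significant digits, as written — all internal work runs at full float precision all the way through. Each reported result carries a single rounding; the derived quantities are computed in exact precision (ignition loss, totals, the yield, six oxide percentages, glass mass) starting from the weights on 100.3 pbw of glass exactly as shown in the problem or the answer.
Each material's LOI contribution:
  Pearl ash: 1.833 × 0.3176 = 0.5822 pbw
  Soda ash: 21.48 × 0.4150 = 8.914 pbw
  SrCO3: 15.92 × 0.2990 = 4.760 pbw
  Mg3Si4O10(OH)2: 57.14 × 0.05110 = 2.920 pbw
  Zircon sand: 17.29 × 0.001000 = 0.01729 pbw
  MgO: 3.871 × 0.01510 = 0.05845 pbw
Total LOI = 17.25 pbw
Glass = batch − LOI = 117.5 − 17.25 = 100.3 pbw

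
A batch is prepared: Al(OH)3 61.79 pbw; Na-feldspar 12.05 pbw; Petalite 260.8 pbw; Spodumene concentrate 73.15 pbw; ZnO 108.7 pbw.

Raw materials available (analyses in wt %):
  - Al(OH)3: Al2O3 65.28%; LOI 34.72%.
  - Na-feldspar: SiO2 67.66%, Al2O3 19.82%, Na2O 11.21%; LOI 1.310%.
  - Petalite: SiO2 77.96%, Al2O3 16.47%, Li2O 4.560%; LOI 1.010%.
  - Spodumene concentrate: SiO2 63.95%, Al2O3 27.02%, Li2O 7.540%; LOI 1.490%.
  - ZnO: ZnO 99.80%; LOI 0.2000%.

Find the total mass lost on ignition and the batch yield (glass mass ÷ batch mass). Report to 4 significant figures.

Working values are displayed, with 4-significant-digit rounding, when written out — each numeric step holds full float precision throughout; every reported number is rounded a single time — the derived quantities, including net glass mass, the totals, five oxide percentages, LOI, yield, are re-derived from the batch weights for 490.9 pbw of glass in full precision, as they appear in the question or the answer.
LOI of each material in turn:
  Al(OH)3: 61.79 × 0.3472 = 21.45 pbw
  Na-feldspar: 12.05 × 0.01310 = 0.1579 pbw
  Petalite: 260.8 × 0.01010 = 2.634 pbw
  Spodumene concentrate: 73.15 × 0.01490 = 1.090 pbw
  ZnO: 108.7 × 0.002000 = 0.2174 pbw
Total LOI = 25.55 pbw
Glass = batch − LOI = 516.5 − 25.55 = 490.9 pbw

LOI loss = 25.55 pbw; glass = 490.9 pbw; yield = 95.05%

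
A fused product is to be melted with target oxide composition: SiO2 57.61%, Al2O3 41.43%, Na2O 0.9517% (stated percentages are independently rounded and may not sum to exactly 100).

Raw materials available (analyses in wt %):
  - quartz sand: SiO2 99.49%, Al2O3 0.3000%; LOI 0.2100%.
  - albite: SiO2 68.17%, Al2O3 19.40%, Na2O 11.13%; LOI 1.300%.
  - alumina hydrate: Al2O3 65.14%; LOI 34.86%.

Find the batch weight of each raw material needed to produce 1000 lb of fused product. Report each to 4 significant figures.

Batch per 1000 lb fused product:
  quartz sand: 520.5 lb
  albite: 85.51 lb
  alumina hydrate: 608.2 lb
Total batch = 1214 lb; LOI loss = 214.2 lb; yield = 82.36%

All internal work carries full float precision at every stage — in-progress results are displayed with 4-significant-figure rounding as written. Every reported result is rounded a single time. The derived quantities are recomputed in full precision (net glass mass, three oxide percentages, ignition loss, totals, the yield) from the batch weights per 1000 lb of glass, as set out in problem or answer.
Oxide-by-oxide targets in 1000 lb fused product:
  SiO2: 57.61% × 1000 = 576.1 lb
  Al2O3: 41.43% × 1000 = 414.3 lb
  Na2O: 0.9517% × 1000 = 9.517 lb
Per-oxide balance check per the reported batch figures, per the basis as stated (target by target, the sums agree net of answer rounding effects):
  SiO2: 520.5·0.9949 + 85.51·0.6817 = 576.1 lb (target 576.1 lb)
  Al2O3: 520.5·0.003000 + 85.51·0.1940 + 608.2·0.6514 = 414.3 lb (target 414.3 lb)
  Na2O: 85.51·0.1113 = 9.517 lb (target 9.517 lb)
Auditing the glass mass value: whole batch net of LOI = 1000 lb (targets for the oxides total 999.9 lb; with the basis standing at 1000 lb — a pure rounding effect).
Whole-batch sum: Σ batch = 1214 lb; loss to ignition Σ batch·LOI = 214.2 lb; yield = glass ÷ total batch = 82.36%.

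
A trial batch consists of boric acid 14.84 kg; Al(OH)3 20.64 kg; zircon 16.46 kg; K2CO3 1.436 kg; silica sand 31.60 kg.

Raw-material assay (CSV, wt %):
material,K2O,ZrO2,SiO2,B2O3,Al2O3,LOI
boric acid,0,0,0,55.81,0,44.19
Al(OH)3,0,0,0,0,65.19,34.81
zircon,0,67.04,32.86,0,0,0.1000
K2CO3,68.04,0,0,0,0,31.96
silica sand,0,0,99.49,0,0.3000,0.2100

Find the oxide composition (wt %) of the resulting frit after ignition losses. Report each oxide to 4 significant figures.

Glass mass = 70.69 kg (batch 84.98 − LOI 14.28).
Composition: K2O 1.382%, ZrO2 15.61%, SiO2 52.12%, B2O3 11.72%, Al2O3 19.17%

Each numeric step runs at exact precision at all times; intermediates appear rounded off to 4 significant digits across the worked steps — every reported figure is rounded only once. Derived quantities are computed from the batch weights at 70.69 kg of glass at exact precision (five oxide percentages, the totals, yield, net glass mass, ignition loss) as given in the problem or the answer.
Per-oxide mass from batch:
  K2O: 1.436·0.6804 = 0.9771 kg
  ZrO2: 16.46·0.6704 = 11.03 kg
  SiO2: 16.46·0.3286 + 31.60·0.9949 = 36.85 kg
  B2O3: 14.84·0.5581 = 8.282 kg
  Al2O3: 20.64·0.6519 + 31.60·0.003000 = 13.55 kg
LOI: 14.84·0.4419 + 20.64·0.3481 + 16.46·0.001000 + 1.436·0.3196 + 31.60·0.002100 = 14.28 kg
Net of LOI, the glass mass = 84.98 − 14.28 = 70.69 kg (consistent with Σ oxide mass)
each oxide over glass, ×100, is wt %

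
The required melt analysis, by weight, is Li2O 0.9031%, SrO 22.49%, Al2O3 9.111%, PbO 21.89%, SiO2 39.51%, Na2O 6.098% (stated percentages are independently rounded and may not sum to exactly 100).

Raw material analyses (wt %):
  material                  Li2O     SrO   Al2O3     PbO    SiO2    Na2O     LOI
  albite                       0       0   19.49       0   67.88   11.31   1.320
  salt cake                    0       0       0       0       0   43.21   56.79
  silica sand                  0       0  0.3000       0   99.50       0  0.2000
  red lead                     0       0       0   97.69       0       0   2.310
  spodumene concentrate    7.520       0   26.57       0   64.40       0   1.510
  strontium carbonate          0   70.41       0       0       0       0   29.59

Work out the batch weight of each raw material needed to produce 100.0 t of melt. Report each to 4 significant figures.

The working math runs at full float precision at all times. In-progress results appear rounded to 4 significant digits within the worked lines — a single rounding yields every reported result — derived quantities (the totals, yield, the six compositions, LOI, net glass mass) are re-derived from the batch weights for 100.0 t of glass in full float precision, exactly as printed in problem or answer.
Oxide-by-oxide targets in 100.0 t melt:
  Li2O: 0.9031% × 100.0 = 0.9031 t
  SrO: 22.49% × 100.0 = 22.49 t
  Al2O3: 9.111% × 100.0 = 9.111 t
  PbO: 21.89% × 100.0 = 21.89 t
  SiO2: 39.51% × 100.0 = 39.51 t
  Na2O: 6.098% × 100.0 = 6.098 t
Sums-versus-targets review working from each reported weight, against the basis in use (target by target, the sums agree exact up to rounding of places):
  Li2O: 12.01·0.07520 = 0.9032 t (target 0.9031 t)
  SrO: 31.94·0.7041 = 22.49 t (target 22.49 t)
  Al2O3: 30.20·0.1949 + 11.33·0.003000 + 12.01·0.2657 = 9.111 t (target 9.111 t)
  PbO: 22.41·0.9769 = 21.89 t (target 21.89 t)
  SiO2: 30.20·0.6788 + 11.33·0.9950 + 12.01·0.6440 = 39.51 t (target 39.51 t)
  Na2O: 30.20·0.1131 + 6.208·0.4321 = 6.098 t (target 6.098 t)
Glass-mass bookkeeping: Σ batch − LOI loss = 100.0 t (targets for the oxides total 100.0 t; with the basis standing at 100.0 t — differing by rounding only).
Whole-batch sum: Σ batch = 114.1 t; Σ batch·LOI gives LOI loss = 14.10 t; yield: glass divided by total = 87.64%.

Batch per 100.0 t melt:
  albite: 30.20 t
  salt cake: 6.208 t
  silica sand: 11.33 t
  red lead: 22.41 t
  spodumene concentrate: 12.01 t
  strontium carbonate: 31.94 t
Total batch = 114.1 t; LOI loss = 14.10 t; yield = 87.64%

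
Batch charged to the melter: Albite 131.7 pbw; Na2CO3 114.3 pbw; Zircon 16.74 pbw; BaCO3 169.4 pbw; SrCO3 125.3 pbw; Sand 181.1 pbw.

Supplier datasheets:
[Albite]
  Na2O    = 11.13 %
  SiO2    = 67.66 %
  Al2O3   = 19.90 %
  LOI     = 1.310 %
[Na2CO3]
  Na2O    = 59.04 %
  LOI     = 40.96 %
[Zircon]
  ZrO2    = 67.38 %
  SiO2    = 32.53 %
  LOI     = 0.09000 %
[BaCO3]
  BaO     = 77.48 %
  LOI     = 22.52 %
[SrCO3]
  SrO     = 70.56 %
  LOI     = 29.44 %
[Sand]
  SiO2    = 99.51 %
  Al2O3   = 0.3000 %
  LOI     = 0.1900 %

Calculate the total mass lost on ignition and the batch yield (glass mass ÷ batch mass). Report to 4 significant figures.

LOI loss = 123.9 pbw; glass = 614.6 pbw; yield = 83.22%

The intermediate values are printed rounded off to 4 significant figures between the steps — all internal work carries exact precision through every step — every reported figure sees exactly one rounding — all derived quantities, which include ignition loss, the yield, glass mass, the six compositions, totals, are computed at full float precision, as they appear in problem or answer, from the weighed amounts per 614.6 pbw of glass.
Each material's LOI contribution:
  Albite: 131.7 × 0.01310 = 1.725 pbw
  Na2CO3: 114.3 × 0.4096 = 46.82 pbw
  Zircon: 16.74 × 9.000e-04 = 0.01507 pbw
  BaCO3: 169.4 × 0.2252 = 38.15 pbw
  SrCO3: 125.3 × 0.2944 = 36.89 pbw
  Sand: 181.1 × 0.001900 = 0.3441 pbw
Total LOI = 123.9 pbw
Glass = batch − LOI = 738.5 − 123.9 = 614.6 pbw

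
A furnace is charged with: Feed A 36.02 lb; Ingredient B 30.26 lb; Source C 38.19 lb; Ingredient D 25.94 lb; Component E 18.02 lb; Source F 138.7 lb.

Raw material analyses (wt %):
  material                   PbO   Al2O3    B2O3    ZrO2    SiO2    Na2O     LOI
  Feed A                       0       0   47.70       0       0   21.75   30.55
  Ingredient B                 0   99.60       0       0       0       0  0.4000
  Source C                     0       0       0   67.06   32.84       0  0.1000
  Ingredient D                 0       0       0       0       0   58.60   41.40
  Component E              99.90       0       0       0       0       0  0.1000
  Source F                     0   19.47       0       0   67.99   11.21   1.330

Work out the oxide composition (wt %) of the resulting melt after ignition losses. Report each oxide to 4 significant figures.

Glass mass = 263.4 lb (batch 287.1 − LOI 23.77).
Composition: PbO 6.835%, Al2O3 21.70%, B2O3 6.524%, ZrO2 9.724%, SiO2 40.57%, Na2O 14.65%

In-progress results are displayed rounded to four significant digits on the page; all internal work holds full float precision at each step — each reported value is rounded only once — derived quantities (yield, the six compositions, net glass mass, ignition loss, totals) are rebuilt from the batch weights per 263.4 lb of glass at exact precision, exactly as printed in either problem or answer.
Per-oxide mass from batch:
  PbO: 18.02·0.9990 = 18.00 lb
  Al2O3: 30.26·0.9960 + 138.7·0.1947 = 57.14 lb
  B2O3: 36.02·0.4770 = 17.18 lb
  ZrO2: 38.19·0.6706 = 25.61 lb
  SiO2: 38.19·0.3284 + 138.7·0.6799 = 106.8 lb
  Na2O: 36.02·0.2175 + 25.94·0.5860 + 138.7·0.1121 = 38.58 lb
LOI: 36.02·0.3055 + 30.26·0.004000 + 38.19·0.001000 + 25.94·0.4140 + 18.02·0.001000 + 138.7·0.01330 = 23.77 lb
batch − LOI leaves glass = 287.1 − 23.77 = 263.4 lb (= the summed oxide contributions)
each oxide over glass, ×100, is wt %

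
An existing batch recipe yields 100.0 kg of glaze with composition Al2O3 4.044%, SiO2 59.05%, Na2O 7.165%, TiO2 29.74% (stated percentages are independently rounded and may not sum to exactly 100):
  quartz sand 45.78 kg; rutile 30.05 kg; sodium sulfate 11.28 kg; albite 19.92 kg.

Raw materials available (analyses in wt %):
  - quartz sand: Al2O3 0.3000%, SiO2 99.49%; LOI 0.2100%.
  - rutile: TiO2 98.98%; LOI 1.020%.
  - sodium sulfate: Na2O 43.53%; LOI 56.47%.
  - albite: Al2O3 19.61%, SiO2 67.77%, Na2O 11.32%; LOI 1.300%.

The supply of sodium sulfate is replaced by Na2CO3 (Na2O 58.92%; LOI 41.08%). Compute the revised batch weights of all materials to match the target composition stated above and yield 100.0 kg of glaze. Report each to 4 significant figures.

The whole derivation holds full precision throughout — the intermediate values are shown (rounded to 4 significant digits) on the page — a single rounding yields each reported value. All derived quantities (net glass mass, yield, four oxide percentages, the totals, ignition loss) are computed at exact precision from the batch weights on 100.0 kg of glass as written in either problem or answer.
Per-oxide target masses for 100.0 kg glaze:
  Al2O3: 4.044% × 100.0 = 4.044 kg
  SiO2: 59.05% × 100.0 = 59.05 kg
  Na2O: 7.165% × 100.0 = 7.165 kg
  TiO2: 29.74% × 100.0 = 29.74 kg
Sums-versus-targets review on the weights just shown, against the basis in use (oxide sums agree with the targets once rounding is allowed for):
  Al2O3: 45.78·0.003000 + 19.92·0.1961 = 4.044 kg (target 4.044 kg)
  SiO2: 45.78·0.9949 + 19.92·0.6777 = 59.05 kg (target 59.05 kg)
  Na2O: 8.333·0.5892 + 19.92·0.1132 = 7.165 kg (target 7.165 kg)
  TiO2: 30.05·0.9898 = 29.74 kg (target 29.74 kg)
Consistency of the glass mass: batch Σ − ignition loss = 100.0 kg (the targets, summed, come to 100.0 kg; stated basis 100.0 kg — rounding explains the deltas).
Batch grand total — Σ batch = 104.1 kg; the LOI term Σ batch·LOI equals 4.085 kg; as yield: glass ÷ batch → 96.08%.

Revised batch per 100.0 kg glaze:
  quartz sand: 45.78 kg
  rutile: 30.05 kg
  Na2CO3: 8.333 kg
  albite: 19.92 kg
Total batch = 104.1 kg; LOI loss = 4.085 kg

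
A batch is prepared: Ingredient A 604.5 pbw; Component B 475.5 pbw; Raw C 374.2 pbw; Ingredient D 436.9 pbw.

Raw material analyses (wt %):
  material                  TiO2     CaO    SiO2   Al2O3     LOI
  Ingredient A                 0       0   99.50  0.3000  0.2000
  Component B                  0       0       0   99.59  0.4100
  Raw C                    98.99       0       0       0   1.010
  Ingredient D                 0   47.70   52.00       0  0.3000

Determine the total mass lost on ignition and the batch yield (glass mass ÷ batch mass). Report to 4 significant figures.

LOI loss = 8.249 pbw; glass = 1883 pbw; yield = 99.56%

All internal work runs at full float precision throughout. In-progress results are displayed (rounded to 4 significant digits) when written out — exactly one rounding is applied to every reported figure; all derived quantities (four oxide percentages, yield, ignition loss, totals, net glass mass) are recomputed at full float precision starting from the weights for 1883 pbw of glass as given in question or answer.
Material-by-material LOI:
  Ingredient A: 604.5 × 0.002000 = 1.209 pbw
  Component B: 475.5 × 0.004100 = 1.950 pbw
  Raw C: 374.2 × 0.01010 = 3.779 pbw
  Ingredient D: 436.9 × 0.003000 = 1.311 pbw
Total LOI = 8.249 pbw
Glass = batch − LOI = 1891 − 8.249 = 1883 pbw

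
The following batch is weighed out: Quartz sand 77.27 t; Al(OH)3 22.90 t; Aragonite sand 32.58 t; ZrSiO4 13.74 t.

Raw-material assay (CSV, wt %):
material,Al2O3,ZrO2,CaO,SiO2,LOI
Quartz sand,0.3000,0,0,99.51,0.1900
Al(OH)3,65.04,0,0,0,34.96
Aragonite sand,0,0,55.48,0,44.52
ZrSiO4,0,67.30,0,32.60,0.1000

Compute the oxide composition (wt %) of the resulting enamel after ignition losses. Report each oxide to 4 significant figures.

Glass mass = 123.8 t (batch 146.5 − LOI 22.67).
Composition: Al2O3 12.22%, ZrO2 7.468%, CaO 14.60%, SiO2 65.72%

Each numeric step maintains full precision at each step. Working values appear rounded off to 4 significant digits across the worked steps — exactly one rounding goes into each reported value; the derived quantities are re-derived at exact precision (net glass mass, the four compositions, LOI, the yield, the totals) using the weight values per 123.8 t of glass, as written in either problem or answer.
What the batch supplies per oxide:
  Al2O3: 77.27·0.003000 + 22.90·0.6504 = 15.13 t
  ZrO2: 13.74·0.6730 = 9.247 t
  CaO: 32.58·0.5548 = 18.08 t
  SiO2: 77.27·0.9951 + 13.74·0.3260 = 81.37 t
LOI: 77.27·0.001900 + 22.90·0.3496 + 32.58·0.4452 + 13.74·0.001000 = 22.67 t
Glass mass = batch − LOI = 146.5 − 22.67 = 123.8 t (matching Σ of the oxides)
wt % = oxide mass / glass mass × 100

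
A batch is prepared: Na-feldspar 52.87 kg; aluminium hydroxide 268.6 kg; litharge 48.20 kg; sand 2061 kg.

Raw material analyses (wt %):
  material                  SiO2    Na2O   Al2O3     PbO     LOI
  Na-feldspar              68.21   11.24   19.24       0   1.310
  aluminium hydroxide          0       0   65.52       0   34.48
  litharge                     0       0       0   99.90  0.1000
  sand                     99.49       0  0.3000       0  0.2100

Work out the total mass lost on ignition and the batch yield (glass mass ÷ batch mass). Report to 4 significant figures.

The working math carries full float precision at all times. In-progress results are displayed, rounded to four significant figures, on the page; each reported value is rounded exactly once. All derived quantities, which include the yield, totals, ignition loss, four oxide percentages, glass mass, are rebuilt at full float precision, as quoted within the problem or answer text, from the batch weights on 2333 kg of glass.
Per-material ignition loss:
  Na-feldspar: 52.87 × 0.01310 = 0.6926 kg
  aluminium hydroxide: 268.6 × 0.3448 = 92.61 kg
  litharge: 48.20 × 0.001000 = 0.04820 kg
  sand: 2061 × 0.002100 = 4.328 kg
Total LOI = 97.68 kg
Glass = batch − LOI = 2431 − 97.68 = 2333 kg

LOI loss = 97.68 kg; glass = 2333 kg; yield = 95.98%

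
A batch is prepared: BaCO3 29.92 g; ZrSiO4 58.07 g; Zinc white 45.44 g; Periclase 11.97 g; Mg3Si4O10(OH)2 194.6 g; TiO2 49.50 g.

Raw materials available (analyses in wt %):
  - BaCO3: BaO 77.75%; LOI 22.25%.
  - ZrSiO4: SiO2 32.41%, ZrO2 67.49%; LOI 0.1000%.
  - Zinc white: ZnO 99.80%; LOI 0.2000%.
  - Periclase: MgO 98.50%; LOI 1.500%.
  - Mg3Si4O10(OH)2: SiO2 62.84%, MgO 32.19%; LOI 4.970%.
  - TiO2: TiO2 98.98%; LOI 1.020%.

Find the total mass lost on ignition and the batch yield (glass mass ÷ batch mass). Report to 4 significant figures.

LOI loss = 17.16 g; glass = 372.3 g; yield = 95.59%

Mid-chain values are shown with 4-significant-figure rounding when written out — each numeric step keeps exact precision end to end — every reported number carries a single rounding — all derived quantities are recomputed in exact precision (LOI, the yield, glass mass, the totals, six oxide percentages) using the weight values at 372.3 g of glass, as given in the problem or answer text.
LOI of each material in turn:
  BaCO3: 29.92 × 0.2225 = 6.657 g
  ZrSiO4: 58.07 × 0.001000 = 0.05807 g
  Zinc white: 45.44 × 0.002000 = 0.09088 g
  Periclase: 11.97 × 0.01500 = 0.1796 g
  Mg3Si4O10(OH)2: 194.6 × 0.04970 = 9.672 g
  TiO2: 49.50 × 0.01020 = 0.5049 g
Total LOI = 17.16 g
Glass = batch − LOI = 389.5 − 17.16 = 372.3 g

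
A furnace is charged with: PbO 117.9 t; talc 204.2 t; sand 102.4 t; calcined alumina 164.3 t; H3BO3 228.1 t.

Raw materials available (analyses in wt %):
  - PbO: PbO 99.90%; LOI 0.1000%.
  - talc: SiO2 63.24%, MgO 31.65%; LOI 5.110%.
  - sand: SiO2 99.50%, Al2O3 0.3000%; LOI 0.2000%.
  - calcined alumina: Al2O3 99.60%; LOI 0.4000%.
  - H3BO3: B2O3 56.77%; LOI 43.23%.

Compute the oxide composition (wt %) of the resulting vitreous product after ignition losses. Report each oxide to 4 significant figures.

Glass mass = 706.9 t (batch 816.9 − LOI 110.0).
Composition: SiO2 32.68%, MgO 9.143%, B2O3 18.32%, Al2O3 23.19%, PbO 16.66%

The intermediate values appear, rounded to four significant figures, when written out. Every computation holds exact precision end to end; exactly one rounding goes into each reported figure. Derived quantities are computed at full precision (five oxide percentages, the yield, totals, LOI, net glass mass) using the weight values at 706.9 t of glass exactly as shown in the problem or answer text.
Per-oxide mass from batch:
  SiO2: 204.2·0.6324 + 102.4·0.9950 = 231.0 t
  MgO: 204.2·0.3165 = 64.63 t
  B2O3: 228.1·0.5677 = 129.5 t
  Al2O3: 102.4·0.003000 + 164.3·0.9960 = 164.0 t
  PbO: 117.9·0.9990 = 117.8 t
LOI: 117.9·0.001000 + 204.2·0.05110 + 102.4·0.002000 + 164.3·0.004000 + 228.1·0.4323 = 110.0 t
Glass mass = batch − LOI = 816.9 − 110.0 = 706.9 t (= the summed oxide contributions)
percent share: oxide ÷ glass, ×100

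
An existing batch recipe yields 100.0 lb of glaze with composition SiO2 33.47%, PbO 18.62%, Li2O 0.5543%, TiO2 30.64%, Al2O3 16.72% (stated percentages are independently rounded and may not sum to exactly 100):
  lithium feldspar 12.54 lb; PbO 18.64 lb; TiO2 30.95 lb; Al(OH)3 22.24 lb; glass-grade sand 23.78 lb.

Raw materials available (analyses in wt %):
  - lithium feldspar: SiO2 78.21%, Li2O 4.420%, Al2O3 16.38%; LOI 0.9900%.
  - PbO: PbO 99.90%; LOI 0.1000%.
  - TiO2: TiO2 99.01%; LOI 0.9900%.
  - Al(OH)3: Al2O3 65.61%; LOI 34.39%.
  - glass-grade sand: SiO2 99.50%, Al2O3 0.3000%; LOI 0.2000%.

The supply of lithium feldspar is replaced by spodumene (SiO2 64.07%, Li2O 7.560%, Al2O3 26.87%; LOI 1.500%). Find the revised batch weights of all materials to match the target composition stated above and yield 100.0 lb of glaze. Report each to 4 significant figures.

Revised batch per 100.0 lb glaze:
  spodumene: 7.332 lb
  PbO: 18.64 lb
  TiO2: 30.95 lb
  Al(OH)3: 22.35 lb
  glass-grade sand: 28.92 lb
Total batch = 108.2 lb; LOI loss = 8.179 lb

Rounding to four significant figures extends to every in-between result as shown; all arithmetic runs at exact precision at each step. Every reported result is rounded exactly once; all derived quantities are recomputed from the weighed amounts on 100.0 lb of glass at full precision (ignition loss, the totals, yield, the five compositions, glass mass) as set out in the problem or answer text.
The oxide mass targets at 100.0 lb glaze:
  SiO2: 33.47% × 100.0 = 33.47 lb
  PbO: 18.62% × 100.0 = 18.62 lb
  Li2O: 0.5543% × 100.0 = 0.5543 lb
  TiO2: 30.64% × 100.0 = 30.64 lb
  Al2O3: 16.72% × 100.0 = 16.72 lb
A balance pass over the oxides, with the batch weights as given, per the basis as stated (each sum matches its target mass within answer rounding):
  SiO2: 7.332·0.6407 + 28.92·0.9950 = 33.47 lb (target 33.47 lb)
  PbO: 18.64·0.9990 = 18.62 lb (target 18.62 lb)
  Li2O: 7.332·0.07560 = 0.5543 lb (target 0.5543 lb)
  TiO2: 30.95·0.9901 = 30.64 lb (target 30.64 lb)
  Al2O3: 7.332·0.2687 + 22.35·0.6561 + 28.92·0.003000 = 16.72 lb (target 16.72 lb)
Auditing the glass mass value: batch Σ − ignition loss = 100.0 lb (oxide target masses add up to 100.0 lb; the stated basis being 100.0 lb — gaps are rounding artifacts).
Total batch = Σ batch = 108.2 lb; ignition loss, Σ(batch × LOI) = 8.179 lb; as yield: glass ÷ batch → 92.44%.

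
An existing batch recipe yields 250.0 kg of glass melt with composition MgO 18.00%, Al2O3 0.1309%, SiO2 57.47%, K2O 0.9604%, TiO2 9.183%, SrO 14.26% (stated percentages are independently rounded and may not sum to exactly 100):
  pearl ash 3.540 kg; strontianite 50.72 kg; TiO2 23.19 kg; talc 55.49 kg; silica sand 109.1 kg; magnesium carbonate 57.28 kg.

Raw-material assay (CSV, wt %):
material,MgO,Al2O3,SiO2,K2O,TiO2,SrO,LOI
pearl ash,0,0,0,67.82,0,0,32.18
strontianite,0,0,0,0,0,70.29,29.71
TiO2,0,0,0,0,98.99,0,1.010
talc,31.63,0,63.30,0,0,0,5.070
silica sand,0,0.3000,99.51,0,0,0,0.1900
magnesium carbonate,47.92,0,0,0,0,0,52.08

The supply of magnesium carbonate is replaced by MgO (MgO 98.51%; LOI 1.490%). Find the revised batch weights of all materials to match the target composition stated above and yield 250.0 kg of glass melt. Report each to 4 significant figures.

Full precision is kept at every stage; in-progress results are displayed rounded to four significant digits when written out — each reported value undergoes a single rounding — all derived quantities are recomputed at full precision (six oxide percentages, the yield, net glass mass, LOI, the totals) from the batch weights on 250.0 kg of glass, precisely as stated by the question or the answer.
Target oxide masses per 250.0 kg glass melt:
  MgO: 18.00% × 250.0 = 45.00 kg
  Al2O3: 0.1309% × 250.0 = 0.3272 kg
  SiO2: 57.47% × 250.0 = 143.7 kg
  K2O: 0.9604% × 250.0 = 2.401 kg
  TiO2: 9.183% × 250.0 = 22.96 kg
  SrO: 14.26% × 250.0 = 35.65 kg
Per-oxide balance check applying the batch weights above, relative to the basis at hand (sums match the target masses given rounding of the digits):
  MgO: 55.49·0.3163 + 27.86·0.9851 = 45.00 kg (target 45.00 kg)
  Al2O3: 109.1·0.003000 = 0.3273 kg (target 0.3272 kg)
  SiO2: 55.49·0.6330 + 109.1·0.9951 = 143.7 kg (target 143.7 kg)
  K2O: 3.540·0.6782 = 2.401 kg (target 2.401 kg)
  TiO2: 23.19·0.9899 = 22.96 kg (target 22.96 kg)
  SrO: 50.72·0.7029 = 35.65 kg (target 35.65 kg)
Glass mass check: batch total minus LOI = 250.0 kg (the Σ of target masses is 250.0 kg; with the basis standing at 250.0 kg — rounding explains the deltas).
Batch total: Σ batch = 269.9 kg; LOI loss = Σ batch·LOI = 19.88 kg; as yield: glass ÷ batch → 92.64%.

Revised batch per 250.0 kg glass melt:
  pearl ash: 3.540 kg
  strontianite: 50.72 kg
  TiO2: 23.19 kg
  talc: 55.49 kg
  silica sand: 109.1 kg
  MgO: 27.86 kg
Total batch = 269.9 kg; LOI loss = 19.88 kg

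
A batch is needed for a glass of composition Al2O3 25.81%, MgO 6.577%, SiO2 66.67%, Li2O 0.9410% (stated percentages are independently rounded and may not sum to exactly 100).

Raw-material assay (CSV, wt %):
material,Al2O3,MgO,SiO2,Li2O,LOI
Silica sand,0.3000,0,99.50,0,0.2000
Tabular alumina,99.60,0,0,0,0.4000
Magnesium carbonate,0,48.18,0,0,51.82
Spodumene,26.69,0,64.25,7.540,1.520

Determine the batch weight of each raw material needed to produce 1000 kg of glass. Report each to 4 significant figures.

Batch per 1000 kg glass:
  Silica sand: 589.5 kg
  Tabular alumina: 223.9 kg
  Magnesium carbonate: 136.5 kg
  Spodumene: 124.8 kg
Total batch = 1075 kg; LOI loss = 74.71 kg; yield = 93.05%

Every computation maintains exact precision in all steps; intermediates appear, with 4-significant-digit rounding, between the steps — a single rounding yields every reported figure. Derived quantities (totals, four oxide percentages, yield, net glass mass, ignition loss) are recomputed at full precision using the weight values on 1000 kg of glass precisely as stated by either problem or answer.
Target masses of each oxide per 1000 kg glass:
  Al2O3: 25.81% × 1000 = 258.1 kg
  MgO: 6.577% × 1000 = 65.77 kg
  SiO2: 66.67% × 1000 = 666.7 kg
  Li2O: 0.9410% × 1000 = 9.410 kg
Mass-balance tally per oxide given the weights on record, relative to the basis at hand (sums match the target masses up to rounding of the answer):
  Al2O3: 589.5·0.003000 + 223.9·0.9960 + 124.8·0.2669 = 258.1 kg (target 258.1 kg)
  MgO: 136.5·0.4818 = 65.77 kg (target 65.77 kg)
  SiO2: 589.5·0.9950 + 124.8·0.6425 = 666.7 kg (target 666.7 kg)
  Li2O: 124.8·0.07540 = 9.410 kg (target 9.410 kg)
Glass-mass bookkeeping: net batch after ignition = 1000 kg (summing oxide targets gives 1000 kg; stated basis 1000 kg — gaps are rounding artifacts).
Summing the batch: Σ batch = 1075 kg; the LOI term Σ batch·LOI equals 74.71 kg; the yield ratio, glass ÷ batch: 93.05%.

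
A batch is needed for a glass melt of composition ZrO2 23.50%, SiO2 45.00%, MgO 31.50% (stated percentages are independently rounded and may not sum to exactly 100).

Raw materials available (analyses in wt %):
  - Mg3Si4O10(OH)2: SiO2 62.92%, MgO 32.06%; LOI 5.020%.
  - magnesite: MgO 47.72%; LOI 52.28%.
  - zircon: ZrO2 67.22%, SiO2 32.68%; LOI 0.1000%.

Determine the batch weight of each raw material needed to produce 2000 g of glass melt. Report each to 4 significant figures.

Batch per 2000 g glass melt:
  Mg3Si4O10(OH)2: 1067 g
  magnesite: 603.2 g
  zircon: 699.2 g
Total batch = 2369 g; LOI loss = 369.6 g; yield = 84.40%

Values along the way are printed (rounded to four significant figures) within the worked lines — the working math keeps full float precision from start to finish — every reported value is rounded a single time — the derived quantities (three oxide percentages, the yield, glass mass, ignition loss, totals) are re-derived in full precision from the batch weights at 2000 g of glass, as given in the problem or the answer.
Per-oxide target masses for 2000 g glass melt:
  ZrO2: 23.50% × 2000 = 470.0 g
  SiO2: 45.00% × 2000 = 900.0 g
  MgO: 31.50% × 2000 = 630.0 g
Verifying the oxide balance working from each reported weight, at the basis given (sum by sum, the targets are met up to rounding of the answer):
  ZrO2: 699.2·0.6722 = 470.0 g (target 470.0 g)
  SiO2: 1067·0.6292 + 699.2·0.3268 = 899.9 g (target 900.0 g)
  MgO: 1067·0.3206 + 603.2·0.4772 = 629.9 g (target 630.0 g)
Consistency of the glass mass: the batch minus its LOI: 2000 g (oxide target masses add up to 2000 g; against the stated basis, 2000 g — any gap is answer rounding).
Batch grand total — Σ batch = 2369 g; loss to ignition Σ batch·LOI = 369.6 g; the yield ratio, glass ÷ batch: 84.40%.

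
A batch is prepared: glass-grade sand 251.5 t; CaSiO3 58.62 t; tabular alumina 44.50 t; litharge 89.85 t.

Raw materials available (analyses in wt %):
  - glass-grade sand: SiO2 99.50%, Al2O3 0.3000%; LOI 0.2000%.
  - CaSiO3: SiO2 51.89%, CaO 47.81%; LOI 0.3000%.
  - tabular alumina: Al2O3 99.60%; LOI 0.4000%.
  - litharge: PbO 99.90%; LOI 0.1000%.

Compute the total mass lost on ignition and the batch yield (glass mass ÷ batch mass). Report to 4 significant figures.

All internal work runs at exact precision from first step to last. The intermediate values are rounded to 4 significant figures as shown — every reported figure is rounded only once — all derived quantities are computed starting from the weights on 443.5 t of glass at exact precision (totals, net glass mass, yield, LOI, four oxide percentages), as they appear in question or answer.
Loss on ignition, line by line:
  glass-grade sand: 251.5 × 0.002000 = 0.5030 t
  CaSiO3: 58.62 × 0.003000 = 0.1759 t
  tabular alumina: 44.50 × 0.004000 = 0.1780 t
  litharge: 89.85 × 0.001000 = 0.08985 t
Total LOI = 0.9467 t
Glass = batch − LOI = 444.5 − 0.9467 = 443.5 t

LOI loss = 0.9467 t; glass = 443.5 t; yield = 99.79%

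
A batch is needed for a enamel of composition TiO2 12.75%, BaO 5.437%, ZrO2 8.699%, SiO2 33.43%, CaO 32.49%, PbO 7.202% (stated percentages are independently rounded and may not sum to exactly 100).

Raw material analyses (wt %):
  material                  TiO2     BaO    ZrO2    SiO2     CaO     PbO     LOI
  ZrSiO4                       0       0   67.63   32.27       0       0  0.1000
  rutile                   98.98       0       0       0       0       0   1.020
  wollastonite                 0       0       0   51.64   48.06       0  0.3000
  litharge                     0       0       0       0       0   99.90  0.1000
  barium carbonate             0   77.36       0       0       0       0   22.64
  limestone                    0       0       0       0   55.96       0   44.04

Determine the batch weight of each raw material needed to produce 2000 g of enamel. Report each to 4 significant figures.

Intermediates are printed rounded to 4 significant figures as written. Full precision is carried from start to finish. Each reported number is rounded a single time; the derived quantities, which include the yield, glass mass, the six compositions, ignition loss, totals, are rebuilt in full precision, as given in either problem or answer, using the weight values per 2000 g of glass.
Oxide mass targets, per 2000 g enamel:
  TiO2: 12.75% × 2000 = 255.0 g
  BaO: 5.437% × 2000 = 108.7 g
  ZrO2: 8.699% × 2000 = 174.0 g
  SiO2: 33.43% × 2000 = 668.6 g
  CaO: 32.49% × 2000 = 649.8 g
  PbO: 7.202% × 2000 = 144.0 g
Oxide-by-oxide audit using the reported weights, versus the basis set out (every target is met by its sum up to rounding of the answer):
  TiO2: 257.6·0.9898 = 255.0 g (target 255.0 g)
  BaO: 140.6·0.7736 = 108.8 g (target 108.7 g)
  ZrO2: 257.3·0.6763 = 174.0 g (target 174.0 g)
  SiO2: 257.3·0.3227 + 1134·0.5164 = 668.6 g (target 668.6 g)
  CaO: 1134·0.4806 + 187.3·0.5596 = 649.8 g (target 649.8 g)
  PbO: 144.2·0.9990 = 144.1 g (target 144.0 g)
Glass-mass bookkeeping: Σ batch − LOI loss = 2000 g (the Σ of target masses is 2000 g; the stated basis being 2000 g — any gap is answer rounding).
Adding the batch up: Σ batch = 2121 g; Σ batch·LOI gives LOI loss = 120.7 g; as yield: glass ÷ batch → 94.31%.

Batch per 2000 g enamel:
  ZrSiO4: 257.3 g
  rutile: 257.6 g
  wollastonite: 1134 g
  litharge: 144.2 g
  barium carbonate: 140.6 g
  limestone: 187.3 g
Total batch = 2121 g; LOI loss = 120.7 g; yield = 94.31%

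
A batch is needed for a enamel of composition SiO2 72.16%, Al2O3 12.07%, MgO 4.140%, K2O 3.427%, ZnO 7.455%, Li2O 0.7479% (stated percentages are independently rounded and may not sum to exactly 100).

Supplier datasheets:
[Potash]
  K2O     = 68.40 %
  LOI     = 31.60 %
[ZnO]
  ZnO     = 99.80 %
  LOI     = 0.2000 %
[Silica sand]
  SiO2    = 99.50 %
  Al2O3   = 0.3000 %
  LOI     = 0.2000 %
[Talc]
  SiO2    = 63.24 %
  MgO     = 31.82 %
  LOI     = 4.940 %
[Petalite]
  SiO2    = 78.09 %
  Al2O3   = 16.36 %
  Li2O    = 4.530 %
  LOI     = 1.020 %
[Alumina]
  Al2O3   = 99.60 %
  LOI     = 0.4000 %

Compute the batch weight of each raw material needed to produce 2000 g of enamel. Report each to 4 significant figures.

Batch per 2000 g enamel:
  Potash: 100.2 g
  ZnO: 149.4 g
  Silica sand: 1026 g
  Talc: 260.2 g
  Petalite: 330.2 g
  Alumina: 185.0 g
Total batch = 2051 g; LOI loss = 50.98 g; yield = 97.51%

Full float precision is kept throughout. Working values are displayed rounded off to 4 significant figures when written out — each reported result is rounded only once — all derived quantities, which include glass mass, yield, ignition loss, the six compositions, the totals, are computed in full float precision, as quoted within the question or the answer, starting from the weights at 2000 g of glass.
Target masses of each oxide per 2000 g enamel:
  SiO2: 72.16% × 2000 = 1443 g
  Al2O3: 12.07% × 2000 = 241.4 g
  MgO: 4.140% × 2000 = 82.80 g
  K2O: 3.427% × 2000 = 68.54 g
  ZnO: 7.455% × 2000 = 149.1 g
  Li2O: 0.7479% × 2000 = 14.96 g
Oxide-by-oxide audit from the weights as reported, relative to the basis at hand (delivered sums recover each target once rounding is allowed for):
  SiO2: 1026·0.9950 + 260.2·0.6324 + 330.2·0.7809 = 1443 g (target 1443 g)
  Al2O3: 1026·0.003000 + 330.2·0.1636 + 185.0·0.9960 = 241.4 g (target 241.4 g)
  MgO: 260.2·0.3182 = 82.80 g (target 82.80 g)
  K2O: 100.2·0.6840 = 68.54 g (target 68.54 g)
  ZnO: 149.4·0.9980 = 149.1 g (target 149.1 g)
  Li2O: 330.2·0.04530 = 14.96 g (target 14.96 g)
Glass mass check: batch Σ − ignition loss = 2000 g (per-oxide target masses sum to 2000 g; against the stated basis, 2000 g — any gap is answer rounding).
Whole-batch sum: Σ batch = 2051 g; the LOI term Σ batch·LOI equals 50.98 g; yield: glass divided by total = 97.51%.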